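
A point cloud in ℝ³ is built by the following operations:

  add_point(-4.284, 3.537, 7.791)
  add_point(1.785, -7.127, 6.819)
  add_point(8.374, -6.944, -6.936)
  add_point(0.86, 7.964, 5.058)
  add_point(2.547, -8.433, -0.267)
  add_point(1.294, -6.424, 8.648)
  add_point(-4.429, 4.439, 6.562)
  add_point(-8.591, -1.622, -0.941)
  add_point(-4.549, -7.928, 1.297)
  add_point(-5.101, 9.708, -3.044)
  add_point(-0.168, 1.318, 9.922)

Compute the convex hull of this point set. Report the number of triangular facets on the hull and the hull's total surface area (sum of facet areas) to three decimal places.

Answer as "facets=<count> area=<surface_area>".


Points on the hull: [0, 1, 2, 3, 4, 5, 6, 7, 8, 9, 10] (11 of 11).

Facet areas (half cross-product norm):
  f1: (p9, p2, p7) → 112.8143
  f2: (p5, p10, p2) → 66.1599
  f3: (p0, p5, p10) → 17.7662
  f4: (p3, p9, p2) → 104.0943
  f5: (p3, p10, p2) → 83.6932
  f6: (p3, p0, p10) → 18.5942
  f7: (p8, p2, p7) → 58.4069
  f8: (p8, p0, p7) → 43.0125
  f9: (p8, p0, p5) → 53.1089
  f10: (p6, p3, p9) → 32.6800
  f11: (p6, p3, p0) → 4.5246
  f12: (p6, p9, p7) → 53.5091
  f13: (p6, p0, p7) → 7.7427
  f14: (p4, p8, p2) → 20.4629
  f15: (p1, p8, p5) → 7.6437
  f16: (p1, p4, p8) → 24.9556
  f17: (p1, p5, p2) → 6.1329
  f18: (p1, p4, p2) → 20.9672
Σ area = 736.269

Euler: V−E+F = 11−27+18 = 2.

facets=18 area=736.269


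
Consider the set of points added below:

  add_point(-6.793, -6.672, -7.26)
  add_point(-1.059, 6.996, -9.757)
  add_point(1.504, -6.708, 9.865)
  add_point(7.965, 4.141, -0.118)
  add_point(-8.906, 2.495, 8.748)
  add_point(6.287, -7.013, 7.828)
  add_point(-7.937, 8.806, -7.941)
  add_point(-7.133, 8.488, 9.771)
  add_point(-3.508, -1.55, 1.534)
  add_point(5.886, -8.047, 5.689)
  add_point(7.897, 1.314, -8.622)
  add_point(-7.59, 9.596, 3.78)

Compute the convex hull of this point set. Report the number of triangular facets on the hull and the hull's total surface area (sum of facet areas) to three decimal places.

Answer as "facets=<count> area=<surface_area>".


facets=18 area=1160.446

Points on the hull: [0, 1, 2, 3, 4, 5, 6, 7, 9, 10, 11] (11 of 12).

Facet areas (half cross-product norm):
  f1: (p10, p1, p3) → 47.7095
  f2: (p10, p0, p1) → 78.8314
  f3: (p10, p0, p9) → 130.4921
  f4: (p5, p7, p3) → 125.0355
  f5: (p5, p10, p3) → 59.1576
  f6: (p5, p10, p9) → 18.1390
  f7: (p11, p1, p3) → 97.9131
  f8: (p11, p7, p3) → 51.4924
  f9: (p11, p7, p4) → 19.3456
  f10: (p2, p7, p4) → 40.4010
  f11: (p2, p5, p7) → 39.3454
  f12: (p2, p5, p9) → 6.1206
  f13: (p2, p0, p4) → 121.6152
  f14: (p2, p0, p9) → 56.3129
  f15: (p6, p0, p1) → 54.3214
  f16: (p6, p11, p1) → 41.9199
  f17: (p6, p0, p4) → 127.8741
  f18: (p6, p11, p4) → 44.4190
Σ area = 1160.446

Euler: V−E+F = 11−27+18 = 2.


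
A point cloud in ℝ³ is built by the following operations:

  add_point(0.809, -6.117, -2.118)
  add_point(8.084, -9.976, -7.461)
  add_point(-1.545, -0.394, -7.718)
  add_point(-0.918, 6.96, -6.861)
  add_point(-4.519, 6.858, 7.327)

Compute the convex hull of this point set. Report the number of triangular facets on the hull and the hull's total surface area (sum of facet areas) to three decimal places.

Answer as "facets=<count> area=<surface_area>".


Extreme-point indices: [0, 1, 2, 3, 4] — 5 of 5 on the boundary.

Per-facet area ½‖(b−a)×(c−a)‖:
  f1: (p3, p1, p4) → 139.0730
  f2: (p2, p3, p4) → 54.1901
  f3: (p2, p3, p1) → 38.9511
  f4: (p0, p1, p4) → 45.1436
  f5: (p0, p2, p4) → 68.4976
  f6: (p0, p2, p1) → 40.6999
Σ area = 386.555

Euler: V−E+F = 5−9+6 = 2.

facets=6 area=386.555


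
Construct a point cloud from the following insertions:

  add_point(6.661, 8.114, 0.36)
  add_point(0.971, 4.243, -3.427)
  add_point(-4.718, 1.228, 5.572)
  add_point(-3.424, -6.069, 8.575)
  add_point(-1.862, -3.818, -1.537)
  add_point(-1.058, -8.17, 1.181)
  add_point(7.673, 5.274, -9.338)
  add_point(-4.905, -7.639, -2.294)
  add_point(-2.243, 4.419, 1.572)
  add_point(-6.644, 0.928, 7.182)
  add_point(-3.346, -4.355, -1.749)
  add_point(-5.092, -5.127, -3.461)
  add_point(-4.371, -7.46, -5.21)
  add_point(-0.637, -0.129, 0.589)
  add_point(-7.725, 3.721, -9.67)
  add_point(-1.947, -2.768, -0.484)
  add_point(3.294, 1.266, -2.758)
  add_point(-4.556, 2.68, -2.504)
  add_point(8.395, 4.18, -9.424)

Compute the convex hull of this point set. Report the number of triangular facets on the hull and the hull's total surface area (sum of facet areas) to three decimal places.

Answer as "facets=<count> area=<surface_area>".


facets=16 area=789.604

Extreme-point indices: [0, 3, 5, 6, 7, 8, 9, 12, 14, 18] — 10 of 19 on the boundary.

Facet areas (half cross-product norm):
  f1: (p0, p5, p18) → 94.0057
  f2: (p12, p18, p14) → 97.6178
  f3: (p12, p5, p18) → 64.2178
  f4: (p6, p18, p14) → 9.0180
  f5: (p6, p0, p14) → 78.5039
  f6: (p6, p0, p18) → 6.2479
  f7: (p8, p0, p14) → 57.8526
  f8: (p8, p9, p14) → 46.2544
  f9: (p8, p9, p0) → 24.9128
  f10: (p3, p0, p5) → 72.3741
  f11: (p3, p9, p0) → 64.3695
  f12: (p7, p3, p9) → 43.1379
  f13: (p7, p12, p5) → 6.5711
  f14: (p7, p3, p5) → 19.4749
  f15: (p7, p9, p14) → 87.7055
  f16: (p7, p12, p14) → 17.3398
Σ area = 789.604

Euler characteristic 10−24+16 = 2 ✓


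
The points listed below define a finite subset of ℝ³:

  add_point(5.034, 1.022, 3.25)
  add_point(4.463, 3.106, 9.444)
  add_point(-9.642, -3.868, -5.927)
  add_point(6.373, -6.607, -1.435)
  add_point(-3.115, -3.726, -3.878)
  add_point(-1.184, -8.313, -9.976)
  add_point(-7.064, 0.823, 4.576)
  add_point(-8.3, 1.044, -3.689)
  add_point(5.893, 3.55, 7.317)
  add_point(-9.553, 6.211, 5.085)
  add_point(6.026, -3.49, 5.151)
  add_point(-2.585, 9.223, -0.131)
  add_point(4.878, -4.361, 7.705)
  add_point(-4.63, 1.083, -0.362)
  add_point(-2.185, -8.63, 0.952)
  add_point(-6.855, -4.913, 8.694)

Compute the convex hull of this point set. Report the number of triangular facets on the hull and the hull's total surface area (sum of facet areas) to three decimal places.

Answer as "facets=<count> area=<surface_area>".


Extreme-point indices: [0, 1, 2, 3, 5, 7, 8, 9, 10, 11, 12, 14, 15] — 13 of 16 on the boundary.

Triangle areas on the boundary:
  f1: (p5, p11, p3) → 104.0949
  f2: (p8, p1, p11) → 16.1285
  f3: (p12, p15, p1) → 45.2358
  f4: (p12, p8, p1) → 9.9741
  f5: (p14, p5, p3) → 46.8013
  f6: (p14, p12, p3) → 40.7327
  f7: (p14, p12, p15) → 49.0669
  f8: (p14, p15, p2) → 54.7783
  f9: (p14, p5, p2) → 50.8602
  f10: (p0, p11, p3) → 44.6206
  f11: (p0, p8, p3) → 11.7947
  f12: (p0, p8, p11) → 28.4440
  f13: (p10, p8, p3) → 19.8331
  f14: (p10, p12, p3) → 7.8616
  f15: (p10, p12, p8) → 10.7993
  f16: (p7, p5, p2) → 27.1553
  f17: (p7, p5, p11) → 64.3270
  f18: (p9, p15, p1) → 78.5245
  f19: (p9, p1, p11) → 60.8169
  f20: (p9, p15, p2) → 82.0038
  f21: (p9, p7, p11) → 43.0489
  f22: (p9, p7, p2) → 18.5625
Σ area = 915.465

Check V−E+F: 13 − 33 + 22 = 2.

facets=22 area=915.465


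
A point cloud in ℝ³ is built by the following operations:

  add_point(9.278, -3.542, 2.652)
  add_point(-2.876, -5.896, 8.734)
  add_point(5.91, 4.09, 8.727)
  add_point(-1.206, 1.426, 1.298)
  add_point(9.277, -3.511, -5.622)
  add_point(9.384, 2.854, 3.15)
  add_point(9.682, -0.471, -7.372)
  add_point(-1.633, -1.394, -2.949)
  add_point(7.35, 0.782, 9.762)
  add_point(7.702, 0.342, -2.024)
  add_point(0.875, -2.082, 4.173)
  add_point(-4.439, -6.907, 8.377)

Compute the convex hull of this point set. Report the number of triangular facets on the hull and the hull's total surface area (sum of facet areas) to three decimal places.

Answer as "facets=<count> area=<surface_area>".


Extreme-point indices: [0, 1, 2, 3, 4, 5, 6, 7, 8, 11] — 10 of 12 on the boundary.

Per-facet area ½‖(b−a)×(c−a)‖:
  f1: (p3, p2, p11) → 60.4690
  f2: (p5, p8, p2) → 12.4368
  f3: (p5, p3, p6) → 58.9240
  f4: (p5, p3, p2) → 34.0863
  f5: (p5, p0, p6) → 32.8469
  f6: (p5, p0, p8) → 22.6016
  f7: (p7, p3, p11) → 29.0497
  f8: (p7, p3, p6) → 30.6440
  f9: (p4, p0, p11) → 58.4119
  f10: (p4, p0, p6) → 12.6608
  f11: (p4, p7, p11) → 69.5299
  f12: (p4, p7, p6) → 20.1367
  f13: (p1, p0, p11) → 8.8691
  f14: (p1, p0, p8) → 51.6963
  f15: (p1, p2, p11) → 4.1200
  f16: (p1, p8, p2) → 22.7848
Σ area = 529.268

Euler characteristic 10−24+16 = 2 ✓

facets=16 area=529.268


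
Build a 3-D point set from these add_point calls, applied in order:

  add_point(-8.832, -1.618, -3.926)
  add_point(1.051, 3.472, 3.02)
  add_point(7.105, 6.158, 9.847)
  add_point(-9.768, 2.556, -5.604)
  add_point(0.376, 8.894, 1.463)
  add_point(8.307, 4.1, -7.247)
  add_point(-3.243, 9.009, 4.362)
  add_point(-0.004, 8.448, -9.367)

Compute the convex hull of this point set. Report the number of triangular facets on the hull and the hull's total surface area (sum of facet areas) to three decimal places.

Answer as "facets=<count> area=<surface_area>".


7 of the 8 inputs are extreme points: [0, 2, 3, 4, 5, 6, 7].

Per-facet area ½‖(b−a)×(c−a)‖:
  f1: (p7, p6, p3) → 74.7377
  f2: (p7, p2, p5) → 82.5330
  f3: (p0, p2, p5) → 155.0996
  f4: (p0, p7, p3) → 25.3526
  f5: (p0, p7, p5) → 68.8976
  f6: (p0, p6, p3) → 31.0579
  f7: (p0, p2, p6) → 79.9984
  f8: (p4, p2, p6) → 25.7264
  f9: (p4, p7, p6) → 20.1648
  f10: (p4, p7, p2) → 38.6861
Σ area = 602.254

Euler: V−E+F = 7−15+10 = 2.

facets=10 area=602.254


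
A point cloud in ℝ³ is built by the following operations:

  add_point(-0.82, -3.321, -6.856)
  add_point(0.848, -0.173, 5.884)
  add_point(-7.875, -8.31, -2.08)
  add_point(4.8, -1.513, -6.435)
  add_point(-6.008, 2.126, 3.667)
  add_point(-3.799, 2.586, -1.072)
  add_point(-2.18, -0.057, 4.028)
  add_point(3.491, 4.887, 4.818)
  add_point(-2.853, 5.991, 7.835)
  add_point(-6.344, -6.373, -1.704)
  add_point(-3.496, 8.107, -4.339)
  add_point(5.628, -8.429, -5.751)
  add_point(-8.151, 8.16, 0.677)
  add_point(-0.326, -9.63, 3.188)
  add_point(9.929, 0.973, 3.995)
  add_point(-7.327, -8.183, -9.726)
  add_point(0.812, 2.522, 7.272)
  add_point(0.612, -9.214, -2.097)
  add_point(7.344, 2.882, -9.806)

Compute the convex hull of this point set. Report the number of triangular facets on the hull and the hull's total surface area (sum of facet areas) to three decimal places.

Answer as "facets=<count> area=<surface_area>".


Points on the hull: [2, 4, 7, 8, 10, 11, 12, 13, 14, 15, 16, 17, 18] (13 of 19).

Triangle areas on the boundary:
  f1: (p2, p15, p12) → 63.3029
  f2: (p2, p15, p13) → 30.6789
  f3: (p2, p8, p13) → 76.3072
  f4: (p11, p15, p18) → 82.2371
  f5: (p11, p13, p14) → 72.5557
  f6: (p11, p18, p14) → 77.8392
  f7: (p16, p13, p14) → 62.1853
  f8: (p16, p8, p14) → 14.4122
  f9: (p16, p8, p13) → 25.7297
  f10: (p7, p18, p14) → 53.3194
  f11: (p7, p8, p14) → 12.5958
  f12: (p4, p8, p12) → 22.8799
  f13: (p4, p2, p12) → 37.1370
  f14: (p4, p2, p8) → 17.4726
  f15: (p17, p15, p13) → 24.6757
  f16: (p17, p11, p13) → 11.6353
  f17: (p17, p11, p15) → 34.1360
  f18: (p10, p7, p18) → 76.1271
  f19: (p10, p15, p12) → 59.9436
  f20: (p10, p15, p18) → 110.2912
  f21: (p10, p8, p12) → 30.8649
  f22: (p10, p7, p8) → 41.3002
Σ area = 1037.627

Euler: V−E+F = 13−33+22 = 2.

facets=22 area=1037.627


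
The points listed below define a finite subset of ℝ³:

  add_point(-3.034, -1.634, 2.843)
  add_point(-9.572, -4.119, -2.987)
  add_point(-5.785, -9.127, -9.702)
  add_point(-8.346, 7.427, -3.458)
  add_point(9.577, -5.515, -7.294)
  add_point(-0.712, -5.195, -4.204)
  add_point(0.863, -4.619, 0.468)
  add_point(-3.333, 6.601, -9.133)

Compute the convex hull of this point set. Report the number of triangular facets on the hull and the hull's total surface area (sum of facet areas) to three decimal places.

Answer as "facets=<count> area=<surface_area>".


facets=10 area=600.826

Extreme-point indices: [0, 1, 2, 3, 4, 6, 7] — 7 of 8 on the boundary.

Area of each hull facet:
  f1: (p0, p3, p1) → 50.1057
  f2: (p0, p3, p4) → 100.0865
  f3: (p2, p3, p1) → 47.1977
  f4: (p7, p3, p4) → 59.6862
  f5: (p7, p2, p4) → 117.7569
  f6: (p7, p2, p3) → 60.6302
  f7: (p6, p0, p4) → 16.1333
  f8: (p6, p2, p4) → 74.7978
  f9: (p6, p0, p1) → 24.7374
  f10: (p6, p2, p1) → 49.6947
Σ area = 600.826

Check V−E+F: 7 − 15 + 10 = 2.


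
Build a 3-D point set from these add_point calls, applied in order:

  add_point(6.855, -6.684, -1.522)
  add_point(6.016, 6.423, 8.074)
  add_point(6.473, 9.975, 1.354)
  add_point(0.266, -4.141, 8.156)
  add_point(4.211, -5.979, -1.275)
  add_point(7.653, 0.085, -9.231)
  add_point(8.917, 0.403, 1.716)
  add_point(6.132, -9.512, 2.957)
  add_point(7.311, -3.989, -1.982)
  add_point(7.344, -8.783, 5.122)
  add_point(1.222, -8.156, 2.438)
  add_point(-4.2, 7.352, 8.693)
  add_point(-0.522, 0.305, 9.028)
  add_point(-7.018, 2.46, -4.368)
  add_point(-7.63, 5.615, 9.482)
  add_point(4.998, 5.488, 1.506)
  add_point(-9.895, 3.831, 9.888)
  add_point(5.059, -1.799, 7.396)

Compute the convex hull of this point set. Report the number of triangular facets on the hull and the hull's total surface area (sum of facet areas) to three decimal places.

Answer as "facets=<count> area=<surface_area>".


Points on the hull: [0, 1, 2, 3, 4, 5, 6, 7, 9, 10, 11, 12, 13, 14, 16, 17] (16 of 18).

Facet areas (half cross-product norm):
  f1: (p2, p5, p6) → 54.4548
  f2: (p1, p2, p6) → 33.2394
  f3: (p13, p2, p5) → 103.8520
  f4: (p9, p1, p6) → 43.3910
  f5: (p9, p5, p6) → 52.2444
  f6: (p11, p1, p2) → 39.0298
  f7: (p11, p13, p2) → 90.2186
  f8: (p10, p13, p5) → 103.3415
  f9: (p10, p13, p16) → 106.0293
  f10: (p10, p3, p16) → 38.0095
  f11: (p10, p9, p7) → 5.8797
  f12: (p10, p9, p3) → 23.4144
  f13: (p12, p1, p16) → 40.4632
  f14: (p12, p3, p16) → 19.8083
  f15: (p17, p9, p1) → 14.6422
  f16: (p17, p9, p3) → 20.6426
  f17: (p17, p12, p1) → 24.8336
  f18: (p17, p12, p3) → 12.0247
  f19: (p14, p13, p16) → 20.6874
  f20: (p14, p11, p13) → 27.6455
  f21: (p14, p1, p16) → 11.3709
  f22: (p14, p11, p1) → 10.9162
  f23: (p0, p10, p7) → 13.6244
  f24: (p0, p9, p7) → 6.0303
  f25: (p0, p9, p5) → 15.2981
  f26: (p4, p10, p5) → 8.0784
  f27: (p4, p0, p5) → 14.1309
  f28: (p4, p0, p10) → 6.2091
Σ area = 959.510

Check V−E+F: 16 − 42 + 28 = 2.

facets=28 area=959.510


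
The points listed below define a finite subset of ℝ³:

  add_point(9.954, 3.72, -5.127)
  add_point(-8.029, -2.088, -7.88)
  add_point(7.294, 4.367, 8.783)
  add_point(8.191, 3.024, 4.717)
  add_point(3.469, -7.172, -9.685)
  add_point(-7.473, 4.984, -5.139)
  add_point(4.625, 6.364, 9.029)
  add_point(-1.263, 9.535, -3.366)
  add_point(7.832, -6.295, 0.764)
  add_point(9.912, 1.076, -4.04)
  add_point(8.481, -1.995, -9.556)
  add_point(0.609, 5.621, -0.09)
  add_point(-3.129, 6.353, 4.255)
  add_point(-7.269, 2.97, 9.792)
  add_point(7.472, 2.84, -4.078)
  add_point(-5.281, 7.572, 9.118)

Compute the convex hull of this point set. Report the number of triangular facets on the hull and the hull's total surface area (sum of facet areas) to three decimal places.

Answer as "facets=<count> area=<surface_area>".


facets=22 area=1048.599

Hull vertices (13/16): indices [0, 1, 2, 3, 4, 5, 6, 7, 8, 9, 10, 13, 15].

Per-facet area ½‖(b−a)×(c−a)‖:
  f1: (p8, p13, p1) → 154.7782
  f2: (p10, p7, p0) → 45.4417
  f3: (p5, p13, p1) → 55.7057
  f4: (p5, p10, p1) → 63.0481
  f5: (p5, p10, p7) → 64.4351
  f6: (p6, p7, p0) → 84.1938
  f7: (p4, p8, p1) → 70.8625
  f8: (p4, p10, p1) → 43.0477
  f9: (p4, p10, p8) → 38.4998
  f10: (p9, p10, p0) → 9.1892
  f11: (p9, p10, p8) → 29.2591
  f12: (p15, p5, p7) → 52.0533
  f13: (p15, p5, p13) → 36.9133
  f14: (p15, p6, p7) → 63.3014
  f15: (p15, p6, p13) → 24.2213
  f16: (p2, p8, p13) → 97.8985
  f17: (p2, p6, p13) → 16.4538
  f18: (p2, p6, p0) → 22.9447
  f19: (p3, p9, p8) → 38.2138
  f20: (p3, p2, p8) → 17.0647
  f21: (p3, p9, p0) → 12.8680
  f22: (p3, p2, p0) → 8.2056
Σ area = 1048.599

Euler: V−E+F = 13−33+22 = 2.


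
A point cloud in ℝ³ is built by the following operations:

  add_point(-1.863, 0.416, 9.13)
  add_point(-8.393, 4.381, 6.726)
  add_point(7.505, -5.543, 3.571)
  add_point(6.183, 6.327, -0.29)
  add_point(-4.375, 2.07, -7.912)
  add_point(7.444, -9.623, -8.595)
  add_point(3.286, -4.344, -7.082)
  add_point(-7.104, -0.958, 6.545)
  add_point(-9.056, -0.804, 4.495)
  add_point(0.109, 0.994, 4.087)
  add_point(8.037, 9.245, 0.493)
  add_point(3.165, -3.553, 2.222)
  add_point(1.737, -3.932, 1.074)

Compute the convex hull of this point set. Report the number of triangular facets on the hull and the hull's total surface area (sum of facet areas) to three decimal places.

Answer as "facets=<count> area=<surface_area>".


facets=12 area=839.727

Points on the hull: [0, 1, 2, 4, 5, 7, 8, 10] (8 of 13).

Facet areas (half cross-product norm):
  f1: (p4, p5, p8) → 111.8746
  f2: (p4, p5, p10) → 135.2904
  f3: (p2, p5, p10) → 96.2942
  f4: (p2, p0, p10) → 87.8346
  f5: (p1, p4, p8) → 38.2531
  f6: (p1, p4, p10) → 119.4341
  f7: (p1, p0, p10) → 63.2305
  f8: (p7, p2, p0) → 34.8270
  f9: (p7, p1, p8) → 7.6468
  f10: (p7, p1, p0) → 16.4866
  f11: (p7, p5, p8) → 32.1897
  f12: (p7, p2, p5) → 96.3649
Σ area = 839.727

Euler characteristic 8−18+12 = 2 ✓


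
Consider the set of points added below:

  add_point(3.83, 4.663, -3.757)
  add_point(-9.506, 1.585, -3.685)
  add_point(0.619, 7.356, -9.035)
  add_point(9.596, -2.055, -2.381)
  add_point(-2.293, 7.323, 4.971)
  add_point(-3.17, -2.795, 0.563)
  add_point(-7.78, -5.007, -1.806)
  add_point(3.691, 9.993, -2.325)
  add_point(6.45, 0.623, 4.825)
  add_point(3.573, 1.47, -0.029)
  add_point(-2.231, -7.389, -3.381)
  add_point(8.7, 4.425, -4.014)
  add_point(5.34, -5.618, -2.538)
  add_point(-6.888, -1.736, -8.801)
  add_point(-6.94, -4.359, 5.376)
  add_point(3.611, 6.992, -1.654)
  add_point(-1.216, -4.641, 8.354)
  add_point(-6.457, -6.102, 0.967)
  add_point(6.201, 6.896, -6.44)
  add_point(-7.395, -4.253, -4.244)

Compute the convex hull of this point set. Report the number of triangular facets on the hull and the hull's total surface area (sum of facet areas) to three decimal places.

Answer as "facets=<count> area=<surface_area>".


facets=28 area=886.778

Extreme-point indices: [1, 2, 3, 4, 6, 7, 8, 10, 11, 12, 13, 14, 16, 17, 18, 19] — 16 of 20 on the boundary.

Per-facet area ½‖(b−a)×(c−a)‖:
  f1: (p4, p2, p1) → 75.3499
  f2: (p4, p2, p7) → 36.5802
  f3: (p14, p4, p1) → 63.0071
  f4: (p14, p4, p16) → 39.0885
  f5: (p12, p16, p3) → 33.5290
  f6: (p12, p10, p16) → 45.9471
  f7: (p18, p2, p3) → 27.3444
  f8: (p18, p2, p7) → 17.5224
  f9: (p13, p2, p1) → 38.8581
  f10: (p13, p12, p10) → 32.3618
  f11: (p13, p2, p3) → 85.5762
  f12: (p13, p12, p3) → 34.4536
  f13: (p8, p16, p3) → 37.3131
  f14: (p8, p4, p16) → 52.3547
  f15: (p8, p4, p7) → 51.0156
  f16: (p17, p10, p16) → 27.8093
  f17: (p17, p14, p16) → 14.5758
  f18: (p11, p18, p3) → 9.1598
  f19: (p11, p18, p7) → 12.0733
  f20: (p11, p8, p3) → 27.6852
  f21: (p11, p8, p7) → 37.8499
  f22: (p6, p17, p10) → 9.7875
  f23: (p6, p14, p1) → 25.0974
  f24: (p6, p17, p14) → 6.0816
  f25: (p19, p13, p1) → 15.3315
  f26: (p19, p6, p1) → 7.9658
  f27: (p19, p13, p10) → 15.2825
  f28: (p19, p6, p10) → 7.7770
Σ area = 886.778

Check V−E+F: 16 − 42 + 28 = 2.


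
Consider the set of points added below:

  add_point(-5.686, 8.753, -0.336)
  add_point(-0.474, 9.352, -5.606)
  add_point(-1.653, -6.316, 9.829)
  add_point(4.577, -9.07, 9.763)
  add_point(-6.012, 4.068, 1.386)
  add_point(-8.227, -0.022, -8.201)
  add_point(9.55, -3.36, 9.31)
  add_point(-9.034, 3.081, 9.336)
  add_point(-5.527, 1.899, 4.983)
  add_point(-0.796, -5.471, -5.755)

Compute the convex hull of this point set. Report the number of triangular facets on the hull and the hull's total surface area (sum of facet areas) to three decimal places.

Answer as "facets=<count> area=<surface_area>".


facets=12 area=885.196

Hull vertices (8/10): indices [0, 1, 2, 3, 5, 6, 7, 9].

Per-facet area ½‖(b−a)×(c−a)‖:
  f1: (p0, p6, p7) → 114.3441
  f2: (p0, p1, p6) → 80.0629
  f3: (p0, p5, p7) → 69.9666
  f4: (p0, p5, p1) → 43.3267
  f5: (p2, p6, p7) → 63.7412
  f6: (p2, p3, p6) → 24.6794
  f7: (p2, p5, p7) → 105.7789
  f8: (p9, p3, p6) → 63.7609
  f9: (p9, p1, p6) → 135.1371
  f10: (p9, p5, p1) → 58.9423
  f11: (p9, p2, p5) → 72.2577
  f12: (p9, p2, p3) → 53.1979
Σ area = 885.196

Euler characteristic 8−18+12 = 2 ✓


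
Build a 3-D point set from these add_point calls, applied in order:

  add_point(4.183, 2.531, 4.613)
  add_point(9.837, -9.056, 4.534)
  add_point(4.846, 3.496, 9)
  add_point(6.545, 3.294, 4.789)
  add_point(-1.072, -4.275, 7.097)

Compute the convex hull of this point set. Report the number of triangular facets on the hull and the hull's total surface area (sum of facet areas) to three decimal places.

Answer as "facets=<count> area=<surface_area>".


facets=6 area=182.139

Hull vertices (5/5): indices [0, 1, 2, 3, 4].

Facet areas (half cross-product norm):
  f1: (p2, p1, p4) → 59.5654
  f2: (p0, p1, p4) → 52.2493
  f3: (p0, p2, p4) → 20.3151
  f4: (p3, p2, p1) → 28.6898
  f5: (p3, p0, p1) → 15.8831
  f6: (p3, p0, p2) → 5.4362
Σ area = 182.139

Euler: V−E+F = 5−9+6 = 2.


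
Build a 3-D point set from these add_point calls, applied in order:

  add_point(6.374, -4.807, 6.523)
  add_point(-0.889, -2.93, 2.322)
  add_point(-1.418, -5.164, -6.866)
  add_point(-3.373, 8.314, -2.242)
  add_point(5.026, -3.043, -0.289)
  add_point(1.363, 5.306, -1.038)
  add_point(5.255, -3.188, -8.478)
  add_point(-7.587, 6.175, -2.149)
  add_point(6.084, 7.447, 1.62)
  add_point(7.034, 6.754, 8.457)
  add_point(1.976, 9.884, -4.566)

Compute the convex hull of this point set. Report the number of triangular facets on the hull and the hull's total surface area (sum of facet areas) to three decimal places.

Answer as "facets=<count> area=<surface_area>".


facets=14 area=675.018

Hull vertices (9/11): indices [0, 1, 2, 3, 6, 7, 8, 9, 10].

Per-facet area ½‖(b−a)×(c−a)‖:
  f1: (p10, p2, p7) → 71.0139
  f2: (p6, p10, p2) → 50.1107
  f3: (p0, p6, p9) → 88.6406
  f4: (p0, p6, p2) → 53.1151
  f5: (p3, p9, p7) → 29.4510
  f6: (p3, p10, p7) → 5.7658
  f7: (p3, p10, p9) → 43.0440
  f8: (p8, p10, p9) → 12.7151
  f9: (p8, p6, p9) → 40.2586
  f10: (p8, p6, p10) → 53.8111
  f11: (p1, p2, p7) → 56.2637
  f12: (p1, p0, p2) → 35.9417
  f13: (p1, p9, p7) → 84.6076
  f14: (p1, p0, p9) → 50.2788
Σ area = 675.018

Check V−E+F: 9 − 21 + 14 = 2.


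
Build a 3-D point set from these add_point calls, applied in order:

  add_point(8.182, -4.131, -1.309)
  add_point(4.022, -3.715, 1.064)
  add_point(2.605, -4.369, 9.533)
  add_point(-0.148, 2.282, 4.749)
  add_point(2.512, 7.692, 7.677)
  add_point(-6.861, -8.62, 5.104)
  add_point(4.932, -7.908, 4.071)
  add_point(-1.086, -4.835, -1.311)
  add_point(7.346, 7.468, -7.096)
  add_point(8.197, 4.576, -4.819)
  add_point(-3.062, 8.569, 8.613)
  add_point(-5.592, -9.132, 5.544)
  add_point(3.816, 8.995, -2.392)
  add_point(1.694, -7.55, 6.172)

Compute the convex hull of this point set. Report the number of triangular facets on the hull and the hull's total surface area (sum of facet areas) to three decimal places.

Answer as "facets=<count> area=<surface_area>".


facets=20 area=744.901

Points on the hull: [0, 2, 4, 5, 6, 7, 8, 9, 10, 11, 12, 13] (12 of 14).

Facet areas (half cross-product norm):
  f1: (p10, p12, p5) → 116.5085
  f2: (p10, p2, p5) → 79.8373
  f3: (p7, p12, p5) → 53.7506
  f4: (p4, p10, p12) → 28.2229
  f5: (p4, p10, p2) → 34.5844
  f6: (p8, p7, p12) → 44.6945
  f7: (p8, p4, p9) → 25.5697
  f8: (p8, p4, p12) → 18.5122
  f9: (p11, p2, p5) → 5.5705
  f10: (p11, p7, p5) → 6.6509
  f11: (p0, p4, p9) → 65.5423
  f12: (p0, p4, p2) → 73.5539
  f13: (p0, p8, p9) → 6.2905
  f14: (p0, p8, p7) → 60.3660
  f15: (p6, p0, p2) → 22.4320
  f16: (p6, p11, p7) → 38.3135
  f17: (p6, p0, p7) → 29.8817
  f18: (p13, p11, p2) → 16.2437
  f19: (p13, p6, p2) → 8.7566
  f20: (p13, p6, p11) → 9.6189
Σ area = 744.901

Euler: V−E+F = 12−30+20 = 2.


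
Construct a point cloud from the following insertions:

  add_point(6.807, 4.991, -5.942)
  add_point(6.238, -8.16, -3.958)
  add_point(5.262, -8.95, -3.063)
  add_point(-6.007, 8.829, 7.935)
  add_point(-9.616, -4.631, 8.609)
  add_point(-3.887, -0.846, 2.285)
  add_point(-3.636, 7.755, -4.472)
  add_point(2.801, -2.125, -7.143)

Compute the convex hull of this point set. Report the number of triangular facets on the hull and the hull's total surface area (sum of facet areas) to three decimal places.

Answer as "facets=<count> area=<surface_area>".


facets=10 area=705.429

Hull vertices (7/8): indices [0, 1, 2, 3, 4, 6, 7].

Facet areas (half cross-product norm):
  f1: (p7, p2, p4) → 80.1972
  f2: (p6, p7, p4) → 112.1078
  f3: (p6, p7, p0) → 43.8215
  f4: (p3, p2, p4) → 135.3001
  f5: (p3, p6, p4) → 88.4251
  f6: (p3, p6, p0) → 65.1697
  f7: (p1, p7, p0) → 28.8726
  f8: (p1, p7, p2) → 5.4915
  f9: (p1, p3, p0) → 128.0509
  f10: (p1, p3, p2) → 17.9925
Σ area = 705.429

Euler characteristic 7−15+10 = 2 ✓


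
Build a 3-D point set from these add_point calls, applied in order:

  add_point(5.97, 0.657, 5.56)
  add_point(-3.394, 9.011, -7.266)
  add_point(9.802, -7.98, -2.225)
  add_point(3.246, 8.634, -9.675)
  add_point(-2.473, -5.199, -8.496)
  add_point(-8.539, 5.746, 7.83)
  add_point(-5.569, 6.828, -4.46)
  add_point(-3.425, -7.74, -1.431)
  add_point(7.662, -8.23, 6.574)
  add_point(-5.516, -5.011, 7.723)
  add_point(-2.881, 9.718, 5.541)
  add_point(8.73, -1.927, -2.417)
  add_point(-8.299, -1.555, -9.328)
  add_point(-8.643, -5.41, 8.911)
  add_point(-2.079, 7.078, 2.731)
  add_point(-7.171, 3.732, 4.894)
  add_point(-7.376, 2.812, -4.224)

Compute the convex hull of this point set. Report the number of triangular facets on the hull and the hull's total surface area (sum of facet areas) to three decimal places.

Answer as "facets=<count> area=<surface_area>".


facets=22 area=1206.255

13 of the 17 inputs are extreme points: [0, 1, 2, 3, 4, 5, 6, 7, 8, 10, 11, 12, 13].

Area of each hull facet:
  f1: (p7, p12, p13) → 62.4792
  f2: (p7, p8, p13) → 79.9614
  f3: (p7, p8, p2) → 57.3860
  f4: (p4, p3, p2) → 104.8652
  f5: (p4, p12, p3) → 51.1749
  f6: (p4, p7, p2) → 49.3730
  f7: (p4, p7, p12) → 25.7505
  f8: (p1, p3, p10) → 43.2346
  f9: (p1, p12, p3) → 40.1392
  f10: (p0, p3, p10) → 99.1117
  f11: (p5, p1, p10) → 45.2248
  f12: (p5, p0, p10) → 45.5820
  f13: (p5, p12, p13) → 99.6712
  f14: (p5, p8, p13) → 92.6607
  f15: (p5, p0, p8) → 62.1803
  f16: (p11, p3, p2) → 23.8732
  f17: (p11, p0, p3) → 61.0346
  f18: (p11, p8, p2) → 27.8534
  f19: (p11, p0, p8) → 38.9737
  f20: (p6, p1, p12) → 20.3090
  f21: (p6, p5, p12) → 60.2372
  f22: (p6, p5, p1) → 15.1790
Σ area = 1206.255

Check V−E+F: 13 − 33 + 22 = 2.


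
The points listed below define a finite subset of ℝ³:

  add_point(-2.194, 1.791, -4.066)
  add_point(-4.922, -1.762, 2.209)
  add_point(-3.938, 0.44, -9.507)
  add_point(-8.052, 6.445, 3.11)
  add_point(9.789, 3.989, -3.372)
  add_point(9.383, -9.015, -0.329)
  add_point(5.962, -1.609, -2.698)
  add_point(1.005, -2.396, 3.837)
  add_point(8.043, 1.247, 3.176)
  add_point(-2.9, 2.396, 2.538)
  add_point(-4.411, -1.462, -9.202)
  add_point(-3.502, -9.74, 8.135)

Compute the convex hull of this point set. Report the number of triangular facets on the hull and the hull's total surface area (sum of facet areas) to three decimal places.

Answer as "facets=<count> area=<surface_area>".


Points on the hull: [2, 3, 4, 5, 8, 10, 11] (7 of 12).

Area of each hull facet:
  f1: (p2, p4, p3) → 110.5144
  f2: (p5, p2, p4) → 101.8770
  f3: (p8, p4, p3) → 61.4587
  f4: (p8, p11, p3) → 125.7146
  f5: (p8, p5, p4) → 39.9138
  f6: (p8, p5, p11) → 81.9717
  f7: (p10, p11, p3) → 125.6700
  f8: (p10, p2, p3) → 14.1695
  f9: (p10, p5, p11) → 130.5967
  f10: (p10, p5, p2) → 17.1140
Σ area = 809.000

Euler characteristic 7−15+10 = 2 ✓

facets=10 area=809.000


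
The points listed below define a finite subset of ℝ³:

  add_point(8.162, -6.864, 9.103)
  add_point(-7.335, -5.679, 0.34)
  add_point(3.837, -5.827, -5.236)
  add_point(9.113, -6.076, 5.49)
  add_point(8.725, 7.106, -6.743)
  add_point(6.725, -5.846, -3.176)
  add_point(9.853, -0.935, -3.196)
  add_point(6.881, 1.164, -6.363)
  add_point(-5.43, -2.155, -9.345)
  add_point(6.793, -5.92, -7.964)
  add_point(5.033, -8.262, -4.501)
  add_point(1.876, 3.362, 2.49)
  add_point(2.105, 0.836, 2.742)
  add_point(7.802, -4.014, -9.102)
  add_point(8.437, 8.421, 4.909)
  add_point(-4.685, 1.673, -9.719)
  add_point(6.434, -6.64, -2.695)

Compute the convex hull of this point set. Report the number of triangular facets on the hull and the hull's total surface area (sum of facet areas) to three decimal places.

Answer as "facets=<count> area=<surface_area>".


12 of the 17 inputs are extreme points: [0, 1, 3, 4, 6, 8, 9, 10, 11, 13, 14, 15].

Per-facet area ½‖(b−a)×(c−a)‖:
  f1: (p0, p14, p1) → 139.1401
  f2: (p10, p0, p1) → 93.6548
  f3: (p11, p14, p1) → 9.3471
  f4: (p11, p15, p1) → 75.8016
  f5: (p11, p15, p14) → 44.5578
  f6: (p4, p14, p6) → 49.6881
  f7: (p4, p15, p14) → 84.5276
  f8: (p3, p10, p0) → 14.4716
  f9: (p3, p14, p6) → 61.9561
  f10: (p3, p0, p14) → 26.9707
  f11: (p8, p15, p1) → 18.3206
  f12: (p8, p10, p1) → 63.9279
  f13: (p13, p4, p6) → 30.8661
  f14: (p13, p3, p6) → 30.9100
  f15: (p13, p4, p15) → 74.1818
  f16: (p13, p8, p15) → 26.1449
  f17: (p9, p8, p10) → 28.9060
  f18: (p9, p13, p8) → 15.5813
  f19: (p9, p3, p10) → 22.3461
  f20: (p9, p13, p3) → 15.2677
Σ area = 926.568

Check V−E+F: 12 − 30 + 20 = 2.

facets=20 area=926.568


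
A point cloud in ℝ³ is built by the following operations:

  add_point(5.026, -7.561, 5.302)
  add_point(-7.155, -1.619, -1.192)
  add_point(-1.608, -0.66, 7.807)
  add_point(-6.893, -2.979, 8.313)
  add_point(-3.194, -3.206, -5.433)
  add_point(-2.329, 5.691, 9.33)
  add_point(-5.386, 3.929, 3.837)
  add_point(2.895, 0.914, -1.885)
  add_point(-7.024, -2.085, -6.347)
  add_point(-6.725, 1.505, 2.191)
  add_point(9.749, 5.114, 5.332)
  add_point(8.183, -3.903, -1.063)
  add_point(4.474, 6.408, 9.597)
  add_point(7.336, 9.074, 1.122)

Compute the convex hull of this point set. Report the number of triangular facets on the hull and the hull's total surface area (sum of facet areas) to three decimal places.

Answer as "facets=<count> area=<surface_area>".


facets=20 area=769.794

Extreme-point indices: [0, 1, 3, 4, 5, 6, 8, 9, 10, 11, 12, 13] — 12 of 14 on the boundary.

Per-facet area ½‖(b−a)×(c−a)‖:
  f1: (p12, p0, p10) → 46.5169
  f2: (p3, p12, p0) → 86.3704
  f3: (p11, p0, p10) → 44.5894
  f4: (p13, p11, p10) → 34.8745
  f5: (p13, p12, p10) → 21.6264
  f6: (p9, p3, p1) → 17.2361
  f7: (p9, p6, p3) → 12.2155
  f8: (p5, p3, p12) → 28.0115
  f9: (p5, p6, p3) → 27.0359
  f10: (p5, p13, p12) → 30.4863
  f11: (p5, p13, p6) → 42.5708
  f12: (p8, p13, p6) → 82.6385
  f13: (p8, p3, p1) → 5.8655
  f14: (p8, p3, p0) → 94.4081
  f15: (p8, p9, p1) → 7.3909
  f16: (p8, p9, p6) → 9.4208
  f17: (p4, p13, p11) → 80.3587
  f18: (p4, p8, p13) → 31.8054
  f19: (p4, p11, p0) → 48.6971
  f20: (p4, p8, p0) → 17.6754
Σ area = 769.794

Check V−E+F: 12 − 30 + 20 = 2.


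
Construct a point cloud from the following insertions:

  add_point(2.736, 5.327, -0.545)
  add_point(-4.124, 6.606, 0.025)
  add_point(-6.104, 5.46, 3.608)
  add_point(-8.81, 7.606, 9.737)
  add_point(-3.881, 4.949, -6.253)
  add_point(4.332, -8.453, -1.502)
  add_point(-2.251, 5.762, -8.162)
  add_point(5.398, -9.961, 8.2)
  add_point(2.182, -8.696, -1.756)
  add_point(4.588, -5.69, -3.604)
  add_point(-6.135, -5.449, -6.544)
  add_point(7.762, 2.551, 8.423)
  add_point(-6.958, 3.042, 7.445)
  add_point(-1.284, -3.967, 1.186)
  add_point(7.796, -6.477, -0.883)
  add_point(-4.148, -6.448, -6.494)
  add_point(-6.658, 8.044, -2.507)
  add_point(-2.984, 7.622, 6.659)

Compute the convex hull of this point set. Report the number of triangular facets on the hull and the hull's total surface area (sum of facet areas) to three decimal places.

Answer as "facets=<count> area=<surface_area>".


14 of the 18 inputs are extreme points: [0, 3, 5, 6, 7, 8, 9, 10, 11, 12, 14, 15, 16, 17].

Area of each hull facet:
  f1: (p11, p7, p3) → 109.9691
  f2: (p11, p7, p14) → 59.2682
  f3: (p12, p7, p3) → 27.5348
  f4: (p12, p10, p3) → 25.9339
  f5: (p12, p10, p7) → 136.4078
  f6: (p16, p10, p3) → 84.7686
  f7: (p16, p10, p6) → 45.0460
  f8: (p9, p6, p14) → 20.9725
  f9: (p0, p6, p14) → 56.8764
  f10: (p0, p11, p14) → 62.5940
  f11: (p0, p16, p6) → 32.7824
  f12: (p5, p7, p14) → 19.6436
  f13: (p5, p8, p7) → 10.5316
  f14: (p5, p9, p14) → 6.5558
  f15: (p15, p10, p7) → 16.1378
  f16: (p15, p8, p7) → 25.2610
  f17: (p15, p5, p8) → 5.4120
  f18: (p15, p5, p9) → 16.0465
  f19: (p15, p10, p6) → 13.1994
  f20: (p15, p9, p6) → 56.5933
  f21: (p17, p16, p3) → 32.3844
  f22: (p17, p0, p16) → 41.3540
  f23: (p17, p11, p3) → 27.4102
  f24: (p17, p0, p11) → 48.2768
Σ area = 980.960

Euler: V−E+F = 14−36+24 = 2.

facets=24 area=980.960


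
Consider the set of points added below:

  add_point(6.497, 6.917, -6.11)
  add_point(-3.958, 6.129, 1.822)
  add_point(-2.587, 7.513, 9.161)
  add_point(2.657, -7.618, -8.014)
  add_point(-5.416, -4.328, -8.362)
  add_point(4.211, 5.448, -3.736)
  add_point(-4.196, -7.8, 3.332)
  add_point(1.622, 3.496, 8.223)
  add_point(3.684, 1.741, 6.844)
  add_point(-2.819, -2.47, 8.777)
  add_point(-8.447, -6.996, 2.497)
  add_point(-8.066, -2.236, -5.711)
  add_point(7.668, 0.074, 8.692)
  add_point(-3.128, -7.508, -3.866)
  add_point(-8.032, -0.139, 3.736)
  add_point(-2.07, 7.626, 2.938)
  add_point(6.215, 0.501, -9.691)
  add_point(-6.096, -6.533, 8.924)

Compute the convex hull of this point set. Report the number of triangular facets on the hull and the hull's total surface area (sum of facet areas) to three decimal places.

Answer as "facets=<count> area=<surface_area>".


Points on the hull: [0, 1, 2, 3, 4, 6, 10, 11, 12, 13, 14, 15, 16, 17] (14 of 18).

Triangle areas on the boundary:
  f1: (p17, p2, p12) → 85.1312
  f2: (p14, p11, p10) → 31.1520
  f3: (p14, p17, p10) → 23.1609
  f4: (p14, p17, p2) → 45.5831
  f5: (p4, p11, p10) → 19.3487
  f6: (p0, p2, p12) → 99.7850
  f7: (p0, p16, p12) → 59.9235
  f8: (p0, p4, p16) → 44.1594
  f9: (p0, p4, p11) → 35.4765
  f10: (p3, p16, p12) → 81.9189
  f11: (p3, p4, p16) → 39.3486
  f12: (p1, p0, p11) → 78.6056
  f13: (p1, p14, p2) → 29.2972
  f14: (p1, p14, p11) → 37.2605
  f15: (p6, p17, p12) → 45.1188
  f16: (p6, p3, p12) → 100.2468
  f17: (p6, p17, p10) → 13.1222
  f18: (p15, p0, p2) → 24.4778
  f19: (p15, p1, p2) → 7.7684
  f20: (p15, p1, p0) → 16.3793
  f21: (p13, p6, p10) → 16.0218
  f22: (p13, p6, p3) → 18.6540
  f23: (p13, p4, p10) → 23.6425
  f24: (p13, p3, p4) → 21.0758
Σ area = 996.658

Euler: V−E+F = 14−36+24 = 2.

facets=24 area=996.658


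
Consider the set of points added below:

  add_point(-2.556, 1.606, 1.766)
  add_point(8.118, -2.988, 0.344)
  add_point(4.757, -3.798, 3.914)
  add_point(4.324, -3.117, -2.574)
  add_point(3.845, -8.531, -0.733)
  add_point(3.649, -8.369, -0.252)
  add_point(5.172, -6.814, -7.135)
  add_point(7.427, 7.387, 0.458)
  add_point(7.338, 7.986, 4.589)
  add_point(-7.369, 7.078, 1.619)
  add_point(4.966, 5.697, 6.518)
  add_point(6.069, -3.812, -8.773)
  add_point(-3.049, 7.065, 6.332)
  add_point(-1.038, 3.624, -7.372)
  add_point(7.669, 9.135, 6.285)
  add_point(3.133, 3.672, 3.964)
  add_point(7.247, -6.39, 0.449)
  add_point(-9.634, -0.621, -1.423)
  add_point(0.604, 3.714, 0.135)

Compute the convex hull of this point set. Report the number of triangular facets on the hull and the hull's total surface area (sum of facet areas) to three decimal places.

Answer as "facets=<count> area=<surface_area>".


14 of the 19 inputs are extreme points: [1, 2, 4, 5, 6, 7, 9, 10, 11, 12, 13, 14, 16, 17].

Per-facet area ½‖(b−a)×(c−a)‖:
  f1: (p13, p11, p17) → 55.4198
  f2: (p9, p13, p17) → 45.3241
  f3: (p7, p13, p11) → 62.0591
  f4: (p7, p14, p1) → 30.2532
  f5: (p7, p11, p1) → 48.6015
  f6: (p7, p9, p14) → 45.1705
  f7: (p7, p9, p13) → 68.2957
  f8: (p16, p14, p1) → 12.5892
  f9: (p16, p2, p14) → 28.8579
  f10: (p16, p11, p1) → 16.3783
  f11: (p12, p9, p14) → 26.2195
  f12: (p12, p2, p17) → 82.8506
  f13: (p12, p9, p17) → 24.6665
  f14: (p10, p2, p14) → 14.1175
  f15: (p10, p12, p14) → 15.6723
  f16: (p10, p12, p2) → 39.6785
  f17: (p6, p16, p11) → 13.1219
  f18: (p6, p4, p16) → 14.1577
  f19: (p6, p11, p17) → 30.0458
  f20: (p6, p4, p17) → 52.8742
  f21: (p5, p2, p17) → 47.7991
  f22: (p5, p4, p17) → 3.8583
  f23: (p5, p16, p2) → 10.3751
  f24: (p5, p4, p16) → 1.1330
Σ area = 789.519

Check V−E+F: 14 − 36 + 24 = 2.

facets=24 area=789.519


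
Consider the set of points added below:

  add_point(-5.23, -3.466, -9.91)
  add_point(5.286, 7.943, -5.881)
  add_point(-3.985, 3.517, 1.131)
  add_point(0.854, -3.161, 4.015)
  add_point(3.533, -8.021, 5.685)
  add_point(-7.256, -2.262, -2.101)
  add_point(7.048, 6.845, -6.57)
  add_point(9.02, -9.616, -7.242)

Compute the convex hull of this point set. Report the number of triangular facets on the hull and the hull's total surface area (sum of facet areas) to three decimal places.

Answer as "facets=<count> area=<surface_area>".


Hull vertices (8/8): indices [0, 1, 2, 3, 4, 5, 6, 7].

Per-facet area ½‖(b−a)×(c−a)‖:
  f1: (p0, p4, p5) → 56.9219
  f2: (p0, p4, p7) → 108.0248
  f3: (p2, p4, p5) → 51.7827
  f4: (p2, p0, p5) → 27.2724
  f5: (p2, p0, p1) → 79.7190
  f6: (p6, p0, p7) → 114.0276
  f7: (p6, p0, p1) → 17.4589
  f8: (p6, p4, p7) → 115.0003
  f9: (p6, p4, p1) → 21.4031
  f10: (p3, p4, p1) → 34.1090
  f11: (p3, p2, p1) → 54.2785
  f12: (p3, p2, p4) → 3.1620
Σ area = 683.160

Euler: V−E+F = 8−18+12 = 2.

facets=12 area=683.160


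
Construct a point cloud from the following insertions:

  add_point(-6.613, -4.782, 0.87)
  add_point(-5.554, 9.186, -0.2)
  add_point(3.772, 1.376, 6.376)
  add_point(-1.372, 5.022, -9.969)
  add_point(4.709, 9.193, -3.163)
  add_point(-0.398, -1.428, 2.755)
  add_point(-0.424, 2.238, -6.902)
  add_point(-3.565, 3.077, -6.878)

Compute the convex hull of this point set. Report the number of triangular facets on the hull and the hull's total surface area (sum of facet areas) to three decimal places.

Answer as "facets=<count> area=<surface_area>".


facets=12 area=443.670

Points on the hull: [0, 1, 2, 3, 4, 5, 6, 7] (8 of 8).

Triangle areas on the boundary:
  f1: (p1, p2, p0) → 81.3190
  f2: (p1, p2, p4) → 63.2787
  f3: (p1, p3, p4) → 49.2532
  f4: (p6, p3, p0) → 17.7821
  f5: (p6, p2, p4) → 57.0443
  f6: (p6, p3, p4) → 19.9523
  f7: (p7, p3, p0) → 8.2187
  f8: (p7, p1, p0) → 52.8220
  f9: (p7, p1, p3) → 18.6152
  f10: (p5, p2, p0) → 8.2665
  f11: (p5, p6, p0) → 37.6294
  f12: (p5, p6, p2) → 29.4888
Σ area = 443.670

Euler characteristic 8−18+12 = 2 ✓


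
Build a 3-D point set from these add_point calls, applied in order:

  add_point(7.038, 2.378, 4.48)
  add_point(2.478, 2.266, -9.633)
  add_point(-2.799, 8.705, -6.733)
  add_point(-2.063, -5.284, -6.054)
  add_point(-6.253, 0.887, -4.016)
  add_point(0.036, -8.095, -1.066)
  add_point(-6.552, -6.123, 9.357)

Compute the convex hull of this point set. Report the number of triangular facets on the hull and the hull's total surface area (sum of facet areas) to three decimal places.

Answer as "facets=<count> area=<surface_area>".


facets=10 area=609.762

Hull vertices (7/7): indices [0, 1, 2, 3, 4, 5, 6].

Area of each hull facet:
  f1: (p2, p0, p6) → 135.1543
  f2: (p5, p0, p6) → 84.4078
  f3: (p1, p2, p0) → 64.7828
  f4: (p1, p5, p0) → 85.5515
  f5: (p4, p2, p6) → 49.6200
  f6: (p4, p1, p2) → 37.6291
  f7: (p3, p5, p6) → 34.4045
  f8: (p3, p4, p6) → 57.9195
  f9: (p3, p1, p5) → 24.9507
  f10: (p3, p4, p1) → 35.3417
Σ area = 609.762

Check V−E+F: 7 − 15 + 10 = 2.
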